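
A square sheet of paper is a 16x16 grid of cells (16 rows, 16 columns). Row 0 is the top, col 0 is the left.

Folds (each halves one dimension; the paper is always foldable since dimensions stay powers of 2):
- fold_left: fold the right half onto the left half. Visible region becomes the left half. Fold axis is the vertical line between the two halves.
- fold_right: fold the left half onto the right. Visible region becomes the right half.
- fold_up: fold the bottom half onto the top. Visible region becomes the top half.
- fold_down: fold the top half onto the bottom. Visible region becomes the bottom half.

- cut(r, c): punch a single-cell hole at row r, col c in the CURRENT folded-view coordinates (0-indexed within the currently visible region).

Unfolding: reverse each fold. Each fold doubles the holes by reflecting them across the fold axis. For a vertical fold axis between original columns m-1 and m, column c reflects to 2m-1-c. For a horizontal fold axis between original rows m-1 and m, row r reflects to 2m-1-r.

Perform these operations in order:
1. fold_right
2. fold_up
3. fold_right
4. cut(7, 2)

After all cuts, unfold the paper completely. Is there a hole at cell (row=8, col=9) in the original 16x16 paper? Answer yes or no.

Answer: yes

Derivation:
Op 1 fold_right: fold axis v@8; visible region now rows[0,16) x cols[8,16) = 16x8
Op 2 fold_up: fold axis h@8; visible region now rows[0,8) x cols[8,16) = 8x8
Op 3 fold_right: fold axis v@12; visible region now rows[0,8) x cols[12,16) = 8x4
Op 4 cut(7, 2): punch at orig (7,14); cuts so far [(7, 14)]; region rows[0,8) x cols[12,16) = 8x4
Unfold 1 (reflect across v@12): 2 holes -> [(7, 9), (7, 14)]
Unfold 2 (reflect across h@8): 4 holes -> [(7, 9), (7, 14), (8, 9), (8, 14)]
Unfold 3 (reflect across v@8): 8 holes -> [(7, 1), (7, 6), (7, 9), (7, 14), (8, 1), (8, 6), (8, 9), (8, 14)]
Holes: [(7, 1), (7, 6), (7, 9), (7, 14), (8, 1), (8, 6), (8, 9), (8, 14)]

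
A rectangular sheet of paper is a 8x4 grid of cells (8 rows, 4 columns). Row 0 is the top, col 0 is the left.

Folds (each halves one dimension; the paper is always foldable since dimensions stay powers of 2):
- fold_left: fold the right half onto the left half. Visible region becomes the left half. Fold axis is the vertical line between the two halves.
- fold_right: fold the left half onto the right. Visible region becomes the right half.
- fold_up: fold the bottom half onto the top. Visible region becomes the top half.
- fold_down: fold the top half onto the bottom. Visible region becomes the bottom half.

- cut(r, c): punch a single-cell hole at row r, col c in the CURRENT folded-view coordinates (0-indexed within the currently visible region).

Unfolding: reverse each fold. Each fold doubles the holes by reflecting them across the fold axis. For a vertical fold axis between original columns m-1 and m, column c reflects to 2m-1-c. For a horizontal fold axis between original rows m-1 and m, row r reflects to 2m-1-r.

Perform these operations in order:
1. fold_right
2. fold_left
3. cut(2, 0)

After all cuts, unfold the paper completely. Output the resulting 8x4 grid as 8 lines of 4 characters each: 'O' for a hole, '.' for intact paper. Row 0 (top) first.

Op 1 fold_right: fold axis v@2; visible region now rows[0,8) x cols[2,4) = 8x2
Op 2 fold_left: fold axis v@3; visible region now rows[0,8) x cols[2,3) = 8x1
Op 3 cut(2, 0): punch at orig (2,2); cuts so far [(2, 2)]; region rows[0,8) x cols[2,3) = 8x1
Unfold 1 (reflect across v@3): 2 holes -> [(2, 2), (2, 3)]
Unfold 2 (reflect across v@2): 4 holes -> [(2, 0), (2, 1), (2, 2), (2, 3)]

Answer: ....
....
OOOO
....
....
....
....
....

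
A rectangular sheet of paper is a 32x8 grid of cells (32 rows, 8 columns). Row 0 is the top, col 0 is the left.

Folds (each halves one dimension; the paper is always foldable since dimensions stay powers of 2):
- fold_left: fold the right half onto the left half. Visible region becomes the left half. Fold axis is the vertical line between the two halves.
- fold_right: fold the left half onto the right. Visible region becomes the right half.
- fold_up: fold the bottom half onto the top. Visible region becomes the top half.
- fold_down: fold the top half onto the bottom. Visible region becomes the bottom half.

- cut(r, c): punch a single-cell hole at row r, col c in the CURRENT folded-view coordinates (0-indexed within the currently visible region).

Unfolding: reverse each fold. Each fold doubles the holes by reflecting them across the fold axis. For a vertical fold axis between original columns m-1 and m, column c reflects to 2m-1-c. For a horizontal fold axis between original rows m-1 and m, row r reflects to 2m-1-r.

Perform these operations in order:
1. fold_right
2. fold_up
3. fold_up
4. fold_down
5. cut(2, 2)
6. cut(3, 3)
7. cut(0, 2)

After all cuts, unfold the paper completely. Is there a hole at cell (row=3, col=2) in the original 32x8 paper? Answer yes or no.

Answer: no

Derivation:
Op 1 fold_right: fold axis v@4; visible region now rows[0,32) x cols[4,8) = 32x4
Op 2 fold_up: fold axis h@16; visible region now rows[0,16) x cols[4,8) = 16x4
Op 3 fold_up: fold axis h@8; visible region now rows[0,8) x cols[4,8) = 8x4
Op 4 fold_down: fold axis h@4; visible region now rows[4,8) x cols[4,8) = 4x4
Op 5 cut(2, 2): punch at orig (6,6); cuts so far [(6, 6)]; region rows[4,8) x cols[4,8) = 4x4
Op 6 cut(3, 3): punch at orig (7,7); cuts so far [(6, 6), (7, 7)]; region rows[4,8) x cols[4,8) = 4x4
Op 7 cut(0, 2): punch at orig (4,6); cuts so far [(4, 6), (6, 6), (7, 7)]; region rows[4,8) x cols[4,8) = 4x4
Unfold 1 (reflect across h@4): 6 holes -> [(0, 7), (1, 6), (3, 6), (4, 6), (6, 6), (7, 7)]
Unfold 2 (reflect across h@8): 12 holes -> [(0, 7), (1, 6), (3, 6), (4, 6), (6, 6), (7, 7), (8, 7), (9, 6), (11, 6), (12, 6), (14, 6), (15, 7)]
Unfold 3 (reflect across h@16): 24 holes -> [(0, 7), (1, 6), (3, 6), (4, 6), (6, 6), (7, 7), (8, 7), (9, 6), (11, 6), (12, 6), (14, 6), (15, 7), (16, 7), (17, 6), (19, 6), (20, 6), (22, 6), (23, 7), (24, 7), (25, 6), (27, 6), (28, 6), (30, 6), (31, 7)]
Unfold 4 (reflect across v@4): 48 holes -> [(0, 0), (0, 7), (1, 1), (1, 6), (3, 1), (3, 6), (4, 1), (4, 6), (6, 1), (6, 6), (7, 0), (7, 7), (8, 0), (8, 7), (9, 1), (9, 6), (11, 1), (11, 6), (12, 1), (12, 6), (14, 1), (14, 6), (15, 0), (15, 7), (16, 0), (16, 7), (17, 1), (17, 6), (19, 1), (19, 6), (20, 1), (20, 6), (22, 1), (22, 6), (23, 0), (23, 7), (24, 0), (24, 7), (25, 1), (25, 6), (27, 1), (27, 6), (28, 1), (28, 6), (30, 1), (30, 6), (31, 0), (31, 7)]
Holes: [(0, 0), (0, 7), (1, 1), (1, 6), (3, 1), (3, 6), (4, 1), (4, 6), (6, 1), (6, 6), (7, 0), (7, 7), (8, 0), (8, 7), (9, 1), (9, 6), (11, 1), (11, 6), (12, 1), (12, 6), (14, 1), (14, 6), (15, 0), (15, 7), (16, 0), (16, 7), (17, 1), (17, 6), (19, 1), (19, 6), (20, 1), (20, 6), (22, 1), (22, 6), (23, 0), (23, 7), (24, 0), (24, 7), (25, 1), (25, 6), (27, 1), (27, 6), (28, 1), (28, 6), (30, 1), (30, 6), (31, 0), (31, 7)]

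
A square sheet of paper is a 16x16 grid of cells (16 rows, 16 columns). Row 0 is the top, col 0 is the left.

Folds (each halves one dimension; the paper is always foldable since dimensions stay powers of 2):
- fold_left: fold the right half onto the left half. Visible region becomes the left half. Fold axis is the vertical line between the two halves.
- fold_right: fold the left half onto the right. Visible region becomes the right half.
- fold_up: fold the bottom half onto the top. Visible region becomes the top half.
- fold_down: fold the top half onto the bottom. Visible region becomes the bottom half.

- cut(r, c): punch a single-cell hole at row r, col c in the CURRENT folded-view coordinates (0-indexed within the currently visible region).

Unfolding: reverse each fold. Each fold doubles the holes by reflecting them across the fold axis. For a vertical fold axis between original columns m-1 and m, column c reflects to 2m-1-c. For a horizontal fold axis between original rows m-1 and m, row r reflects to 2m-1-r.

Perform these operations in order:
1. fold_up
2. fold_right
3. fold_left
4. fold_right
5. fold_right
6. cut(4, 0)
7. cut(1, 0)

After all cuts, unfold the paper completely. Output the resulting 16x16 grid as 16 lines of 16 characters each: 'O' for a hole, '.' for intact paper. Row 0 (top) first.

Answer: ................
OOOOOOOOOOOOOOOO
................
................
OOOOOOOOOOOOOOOO
................
................
................
................
................
................
OOOOOOOOOOOOOOOO
................
................
OOOOOOOOOOOOOOOO
................

Derivation:
Op 1 fold_up: fold axis h@8; visible region now rows[0,8) x cols[0,16) = 8x16
Op 2 fold_right: fold axis v@8; visible region now rows[0,8) x cols[8,16) = 8x8
Op 3 fold_left: fold axis v@12; visible region now rows[0,8) x cols[8,12) = 8x4
Op 4 fold_right: fold axis v@10; visible region now rows[0,8) x cols[10,12) = 8x2
Op 5 fold_right: fold axis v@11; visible region now rows[0,8) x cols[11,12) = 8x1
Op 6 cut(4, 0): punch at orig (4,11); cuts so far [(4, 11)]; region rows[0,8) x cols[11,12) = 8x1
Op 7 cut(1, 0): punch at orig (1,11); cuts so far [(1, 11), (4, 11)]; region rows[0,8) x cols[11,12) = 8x1
Unfold 1 (reflect across v@11): 4 holes -> [(1, 10), (1, 11), (4, 10), (4, 11)]
Unfold 2 (reflect across v@10): 8 holes -> [(1, 8), (1, 9), (1, 10), (1, 11), (4, 8), (4, 9), (4, 10), (4, 11)]
Unfold 3 (reflect across v@12): 16 holes -> [(1, 8), (1, 9), (1, 10), (1, 11), (1, 12), (1, 13), (1, 14), (1, 15), (4, 8), (4, 9), (4, 10), (4, 11), (4, 12), (4, 13), (4, 14), (4, 15)]
Unfold 4 (reflect across v@8): 32 holes -> [(1, 0), (1, 1), (1, 2), (1, 3), (1, 4), (1, 5), (1, 6), (1, 7), (1, 8), (1, 9), (1, 10), (1, 11), (1, 12), (1, 13), (1, 14), (1, 15), (4, 0), (4, 1), (4, 2), (4, 3), (4, 4), (4, 5), (4, 6), (4, 7), (4, 8), (4, 9), (4, 10), (4, 11), (4, 12), (4, 13), (4, 14), (4, 15)]
Unfold 5 (reflect across h@8): 64 holes -> [(1, 0), (1, 1), (1, 2), (1, 3), (1, 4), (1, 5), (1, 6), (1, 7), (1, 8), (1, 9), (1, 10), (1, 11), (1, 12), (1, 13), (1, 14), (1, 15), (4, 0), (4, 1), (4, 2), (4, 3), (4, 4), (4, 5), (4, 6), (4, 7), (4, 8), (4, 9), (4, 10), (4, 11), (4, 12), (4, 13), (4, 14), (4, 15), (11, 0), (11, 1), (11, 2), (11, 3), (11, 4), (11, 5), (11, 6), (11, 7), (11, 8), (11, 9), (11, 10), (11, 11), (11, 12), (11, 13), (11, 14), (11, 15), (14, 0), (14, 1), (14, 2), (14, 3), (14, 4), (14, 5), (14, 6), (14, 7), (14, 8), (14, 9), (14, 10), (14, 11), (14, 12), (14, 13), (14, 14), (14, 15)]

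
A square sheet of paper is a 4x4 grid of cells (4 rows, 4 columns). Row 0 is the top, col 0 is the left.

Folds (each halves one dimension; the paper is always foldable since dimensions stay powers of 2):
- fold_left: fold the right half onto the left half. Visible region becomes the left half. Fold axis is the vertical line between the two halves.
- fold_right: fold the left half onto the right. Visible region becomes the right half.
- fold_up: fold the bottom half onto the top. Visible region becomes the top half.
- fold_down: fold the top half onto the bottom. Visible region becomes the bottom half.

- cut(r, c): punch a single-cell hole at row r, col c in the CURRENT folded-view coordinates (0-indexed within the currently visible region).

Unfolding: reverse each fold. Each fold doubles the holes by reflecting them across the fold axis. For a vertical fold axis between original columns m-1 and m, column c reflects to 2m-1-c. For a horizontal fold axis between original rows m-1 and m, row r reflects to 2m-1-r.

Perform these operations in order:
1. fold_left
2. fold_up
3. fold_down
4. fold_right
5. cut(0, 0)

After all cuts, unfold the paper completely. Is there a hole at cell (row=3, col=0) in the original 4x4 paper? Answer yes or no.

Answer: yes

Derivation:
Op 1 fold_left: fold axis v@2; visible region now rows[0,4) x cols[0,2) = 4x2
Op 2 fold_up: fold axis h@2; visible region now rows[0,2) x cols[0,2) = 2x2
Op 3 fold_down: fold axis h@1; visible region now rows[1,2) x cols[0,2) = 1x2
Op 4 fold_right: fold axis v@1; visible region now rows[1,2) x cols[1,2) = 1x1
Op 5 cut(0, 0): punch at orig (1,1); cuts so far [(1, 1)]; region rows[1,2) x cols[1,2) = 1x1
Unfold 1 (reflect across v@1): 2 holes -> [(1, 0), (1, 1)]
Unfold 2 (reflect across h@1): 4 holes -> [(0, 0), (0, 1), (1, 0), (1, 1)]
Unfold 3 (reflect across h@2): 8 holes -> [(0, 0), (0, 1), (1, 0), (1, 1), (2, 0), (2, 1), (3, 0), (3, 1)]
Unfold 4 (reflect across v@2): 16 holes -> [(0, 0), (0, 1), (0, 2), (0, 3), (1, 0), (1, 1), (1, 2), (1, 3), (2, 0), (2, 1), (2, 2), (2, 3), (3, 0), (3, 1), (3, 2), (3, 3)]
Holes: [(0, 0), (0, 1), (0, 2), (0, 3), (1, 0), (1, 1), (1, 2), (1, 3), (2, 0), (2, 1), (2, 2), (2, 3), (3, 0), (3, 1), (3, 2), (3, 3)]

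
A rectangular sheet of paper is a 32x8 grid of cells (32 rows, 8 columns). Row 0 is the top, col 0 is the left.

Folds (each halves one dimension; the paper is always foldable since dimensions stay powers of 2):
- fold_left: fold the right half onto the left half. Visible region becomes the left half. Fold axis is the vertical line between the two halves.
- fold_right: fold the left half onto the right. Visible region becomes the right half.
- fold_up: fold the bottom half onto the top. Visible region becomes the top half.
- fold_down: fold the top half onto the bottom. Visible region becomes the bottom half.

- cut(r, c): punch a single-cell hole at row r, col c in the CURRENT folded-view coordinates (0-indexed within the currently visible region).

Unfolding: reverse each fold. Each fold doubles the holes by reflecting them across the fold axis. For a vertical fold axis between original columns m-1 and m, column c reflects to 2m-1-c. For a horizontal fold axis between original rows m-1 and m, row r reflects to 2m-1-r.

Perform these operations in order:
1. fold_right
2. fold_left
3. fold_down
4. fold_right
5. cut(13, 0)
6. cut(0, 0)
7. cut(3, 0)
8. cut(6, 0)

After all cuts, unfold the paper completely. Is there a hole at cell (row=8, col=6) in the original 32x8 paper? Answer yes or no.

Answer: no

Derivation:
Op 1 fold_right: fold axis v@4; visible region now rows[0,32) x cols[4,8) = 32x4
Op 2 fold_left: fold axis v@6; visible region now rows[0,32) x cols[4,6) = 32x2
Op 3 fold_down: fold axis h@16; visible region now rows[16,32) x cols[4,6) = 16x2
Op 4 fold_right: fold axis v@5; visible region now rows[16,32) x cols[5,6) = 16x1
Op 5 cut(13, 0): punch at orig (29,5); cuts so far [(29, 5)]; region rows[16,32) x cols[5,6) = 16x1
Op 6 cut(0, 0): punch at orig (16,5); cuts so far [(16, 5), (29, 5)]; region rows[16,32) x cols[5,6) = 16x1
Op 7 cut(3, 0): punch at orig (19,5); cuts so far [(16, 5), (19, 5), (29, 5)]; region rows[16,32) x cols[5,6) = 16x1
Op 8 cut(6, 0): punch at orig (22,5); cuts so far [(16, 5), (19, 5), (22, 5), (29, 5)]; region rows[16,32) x cols[5,6) = 16x1
Unfold 1 (reflect across v@5): 8 holes -> [(16, 4), (16, 5), (19, 4), (19, 5), (22, 4), (22, 5), (29, 4), (29, 5)]
Unfold 2 (reflect across h@16): 16 holes -> [(2, 4), (2, 5), (9, 4), (9, 5), (12, 4), (12, 5), (15, 4), (15, 5), (16, 4), (16, 5), (19, 4), (19, 5), (22, 4), (22, 5), (29, 4), (29, 5)]
Unfold 3 (reflect across v@6): 32 holes -> [(2, 4), (2, 5), (2, 6), (2, 7), (9, 4), (9, 5), (9, 6), (9, 7), (12, 4), (12, 5), (12, 6), (12, 7), (15, 4), (15, 5), (15, 6), (15, 7), (16, 4), (16, 5), (16, 6), (16, 7), (19, 4), (19, 5), (19, 6), (19, 7), (22, 4), (22, 5), (22, 6), (22, 7), (29, 4), (29, 5), (29, 6), (29, 7)]
Unfold 4 (reflect across v@4): 64 holes -> [(2, 0), (2, 1), (2, 2), (2, 3), (2, 4), (2, 5), (2, 6), (2, 7), (9, 0), (9, 1), (9, 2), (9, 3), (9, 4), (9, 5), (9, 6), (9, 7), (12, 0), (12, 1), (12, 2), (12, 3), (12, 4), (12, 5), (12, 6), (12, 7), (15, 0), (15, 1), (15, 2), (15, 3), (15, 4), (15, 5), (15, 6), (15, 7), (16, 0), (16, 1), (16, 2), (16, 3), (16, 4), (16, 5), (16, 6), (16, 7), (19, 0), (19, 1), (19, 2), (19, 3), (19, 4), (19, 5), (19, 6), (19, 7), (22, 0), (22, 1), (22, 2), (22, 3), (22, 4), (22, 5), (22, 6), (22, 7), (29, 0), (29, 1), (29, 2), (29, 3), (29, 4), (29, 5), (29, 6), (29, 7)]
Holes: [(2, 0), (2, 1), (2, 2), (2, 3), (2, 4), (2, 5), (2, 6), (2, 7), (9, 0), (9, 1), (9, 2), (9, 3), (9, 4), (9, 5), (9, 6), (9, 7), (12, 0), (12, 1), (12, 2), (12, 3), (12, 4), (12, 5), (12, 6), (12, 7), (15, 0), (15, 1), (15, 2), (15, 3), (15, 4), (15, 5), (15, 6), (15, 7), (16, 0), (16, 1), (16, 2), (16, 3), (16, 4), (16, 5), (16, 6), (16, 7), (19, 0), (19, 1), (19, 2), (19, 3), (19, 4), (19, 5), (19, 6), (19, 7), (22, 0), (22, 1), (22, 2), (22, 3), (22, 4), (22, 5), (22, 6), (22, 7), (29, 0), (29, 1), (29, 2), (29, 3), (29, 4), (29, 5), (29, 6), (29, 7)]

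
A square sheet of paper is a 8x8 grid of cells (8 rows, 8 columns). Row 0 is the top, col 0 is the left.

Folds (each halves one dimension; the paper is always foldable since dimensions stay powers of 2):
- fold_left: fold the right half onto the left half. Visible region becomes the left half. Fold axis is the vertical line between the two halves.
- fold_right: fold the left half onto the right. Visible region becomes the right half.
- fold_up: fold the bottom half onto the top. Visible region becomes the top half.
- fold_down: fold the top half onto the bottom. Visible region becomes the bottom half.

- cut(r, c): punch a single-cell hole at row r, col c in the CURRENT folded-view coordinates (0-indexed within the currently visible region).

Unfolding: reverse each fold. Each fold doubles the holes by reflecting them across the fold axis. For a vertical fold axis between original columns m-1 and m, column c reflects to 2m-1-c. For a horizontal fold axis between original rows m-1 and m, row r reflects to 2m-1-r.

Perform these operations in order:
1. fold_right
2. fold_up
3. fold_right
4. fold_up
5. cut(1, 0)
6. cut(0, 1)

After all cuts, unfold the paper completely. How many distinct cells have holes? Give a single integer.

Answer: 32

Derivation:
Op 1 fold_right: fold axis v@4; visible region now rows[0,8) x cols[4,8) = 8x4
Op 2 fold_up: fold axis h@4; visible region now rows[0,4) x cols[4,8) = 4x4
Op 3 fold_right: fold axis v@6; visible region now rows[0,4) x cols[6,8) = 4x2
Op 4 fold_up: fold axis h@2; visible region now rows[0,2) x cols[6,8) = 2x2
Op 5 cut(1, 0): punch at orig (1,6); cuts so far [(1, 6)]; region rows[0,2) x cols[6,8) = 2x2
Op 6 cut(0, 1): punch at orig (0,7); cuts so far [(0, 7), (1, 6)]; region rows[0,2) x cols[6,8) = 2x2
Unfold 1 (reflect across h@2): 4 holes -> [(0, 7), (1, 6), (2, 6), (3, 7)]
Unfold 2 (reflect across v@6): 8 holes -> [(0, 4), (0, 7), (1, 5), (1, 6), (2, 5), (2, 6), (3, 4), (3, 7)]
Unfold 3 (reflect across h@4): 16 holes -> [(0, 4), (0, 7), (1, 5), (1, 6), (2, 5), (2, 6), (3, 4), (3, 7), (4, 4), (4, 7), (5, 5), (5, 6), (6, 5), (6, 6), (7, 4), (7, 7)]
Unfold 4 (reflect across v@4): 32 holes -> [(0, 0), (0, 3), (0, 4), (0, 7), (1, 1), (1, 2), (1, 5), (1, 6), (2, 1), (2, 2), (2, 5), (2, 6), (3, 0), (3, 3), (3, 4), (3, 7), (4, 0), (4, 3), (4, 4), (4, 7), (5, 1), (5, 2), (5, 5), (5, 6), (6, 1), (6, 2), (6, 5), (6, 6), (7, 0), (7, 3), (7, 4), (7, 7)]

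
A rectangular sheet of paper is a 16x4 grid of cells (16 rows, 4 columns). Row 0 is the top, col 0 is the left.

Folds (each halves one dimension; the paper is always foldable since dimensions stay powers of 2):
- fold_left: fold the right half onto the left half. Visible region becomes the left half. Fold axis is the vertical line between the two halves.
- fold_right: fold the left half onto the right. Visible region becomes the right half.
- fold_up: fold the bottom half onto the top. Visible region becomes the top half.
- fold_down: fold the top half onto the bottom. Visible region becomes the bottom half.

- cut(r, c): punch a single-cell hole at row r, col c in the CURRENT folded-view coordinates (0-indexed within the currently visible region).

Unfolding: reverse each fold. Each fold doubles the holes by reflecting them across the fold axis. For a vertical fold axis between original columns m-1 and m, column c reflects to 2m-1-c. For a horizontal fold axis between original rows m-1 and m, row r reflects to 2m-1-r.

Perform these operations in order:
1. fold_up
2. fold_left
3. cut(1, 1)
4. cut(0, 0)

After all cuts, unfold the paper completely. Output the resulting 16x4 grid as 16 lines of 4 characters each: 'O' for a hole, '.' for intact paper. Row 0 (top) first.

Op 1 fold_up: fold axis h@8; visible region now rows[0,8) x cols[0,4) = 8x4
Op 2 fold_left: fold axis v@2; visible region now rows[0,8) x cols[0,2) = 8x2
Op 3 cut(1, 1): punch at orig (1,1); cuts so far [(1, 1)]; region rows[0,8) x cols[0,2) = 8x2
Op 4 cut(0, 0): punch at orig (0,0); cuts so far [(0, 0), (1, 1)]; region rows[0,8) x cols[0,2) = 8x2
Unfold 1 (reflect across v@2): 4 holes -> [(0, 0), (0, 3), (1, 1), (1, 2)]
Unfold 2 (reflect across h@8): 8 holes -> [(0, 0), (0, 3), (1, 1), (1, 2), (14, 1), (14, 2), (15, 0), (15, 3)]

Answer: O..O
.OO.
....
....
....
....
....
....
....
....
....
....
....
....
.OO.
O..O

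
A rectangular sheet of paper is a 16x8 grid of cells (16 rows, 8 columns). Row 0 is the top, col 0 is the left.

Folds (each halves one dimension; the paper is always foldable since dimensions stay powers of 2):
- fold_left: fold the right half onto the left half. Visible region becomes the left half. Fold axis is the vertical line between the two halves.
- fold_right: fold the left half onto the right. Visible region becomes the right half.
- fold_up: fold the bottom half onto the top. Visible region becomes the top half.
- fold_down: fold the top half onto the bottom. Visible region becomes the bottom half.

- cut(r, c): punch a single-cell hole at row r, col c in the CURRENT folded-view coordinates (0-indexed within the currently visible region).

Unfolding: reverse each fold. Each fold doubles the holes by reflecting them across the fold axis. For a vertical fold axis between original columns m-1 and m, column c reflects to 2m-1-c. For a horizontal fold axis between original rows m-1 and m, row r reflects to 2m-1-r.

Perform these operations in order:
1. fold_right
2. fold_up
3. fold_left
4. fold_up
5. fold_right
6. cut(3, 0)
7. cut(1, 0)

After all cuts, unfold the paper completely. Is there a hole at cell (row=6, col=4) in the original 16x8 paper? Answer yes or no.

Op 1 fold_right: fold axis v@4; visible region now rows[0,16) x cols[4,8) = 16x4
Op 2 fold_up: fold axis h@8; visible region now rows[0,8) x cols[4,8) = 8x4
Op 3 fold_left: fold axis v@6; visible region now rows[0,8) x cols[4,6) = 8x2
Op 4 fold_up: fold axis h@4; visible region now rows[0,4) x cols[4,6) = 4x2
Op 5 fold_right: fold axis v@5; visible region now rows[0,4) x cols[5,6) = 4x1
Op 6 cut(3, 0): punch at orig (3,5); cuts so far [(3, 5)]; region rows[0,4) x cols[5,6) = 4x1
Op 7 cut(1, 0): punch at orig (1,5); cuts so far [(1, 5), (3, 5)]; region rows[0,4) x cols[5,6) = 4x1
Unfold 1 (reflect across v@5): 4 holes -> [(1, 4), (1, 5), (3, 4), (3, 5)]
Unfold 2 (reflect across h@4): 8 holes -> [(1, 4), (1, 5), (3, 4), (3, 5), (4, 4), (4, 5), (6, 4), (6, 5)]
Unfold 3 (reflect across v@6): 16 holes -> [(1, 4), (1, 5), (1, 6), (1, 7), (3, 4), (3, 5), (3, 6), (3, 7), (4, 4), (4, 5), (4, 6), (4, 7), (6, 4), (6, 5), (6, 6), (6, 7)]
Unfold 4 (reflect across h@8): 32 holes -> [(1, 4), (1, 5), (1, 6), (1, 7), (3, 4), (3, 5), (3, 6), (3, 7), (4, 4), (4, 5), (4, 6), (4, 7), (6, 4), (6, 5), (6, 6), (6, 7), (9, 4), (9, 5), (9, 6), (9, 7), (11, 4), (11, 5), (11, 6), (11, 7), (12, 4), (12, 5), (12, 6), (12, 7), (14, 4), (14, 5), (14, 6), (14, 7)]
Unfold 5 (reflect across v@4): 64 holes -> [(1, 0), (1, 1), (1, 2), (1, 3), (1, 4), (1, 5), (1, 6), (1, 7), (3, 0), (3, 1), (3, 2), (3, 3), (3, 4), (3, 5), (3, 6), (3, 7), (4, 0), (4, 1), (4, 2), (4, 3), (4, 4), (4, 5), (4, 6), (4, 7), (6, 0), (6, 1), (6, 2), (6, 3), (6, 4), (6, 5), (6, 6), (6, 7), (9, 0), (9, 1), (9, 2), (9, 3), (9, 4), (9, 5), (9, 6), (9, 7), (11, 0), (11, 1), (11, 2), (11, 3), (11, 4), (11, 5), (11, 6), (11, 7), (12, 0), (12, 1), (12, 2), (12, 3), (12, 4), (12, 5), (12, 6), (12, 7), (14, 0), (14, 1), (14, 2), (14, 3), (14, 4), (14, 5), (14, 6), (14, 7)]
Holes: [(1, 0), (1, 1), (1, 2), (1, 3), (1, 4), (1, 5), (1, 6), (1, 7), (3, 0), (3, 1), (3, 2), (3, 3), (3, 4), (3, 5), (3, 6), (3, 7), (4, 0), (4, 1), (4, 2), (4, 3), (4, 4), (4, 5), (4, 6), (4, 7), (6, 0), (6, 1), (6, 2), (6, 3), (6, 4), (6, 5), (6, 6), (6, 7), (9, 0), (9, 1), (9, 2), (9, 3), (9, 4), (9, 5), (9, 6), (9, 7), (11, 0), (11, 1), (11, 2), (11, 3), (11, 4), (11, 5), (11, 6), (11, 7), (12, 0), (12, 1), (12, 2), (12, 3), (12, 4), (12, 5), (12, 6), (12, 7), (14, 0), (14, 1), (14, 2), (14, 3), (14, 4), (14, 5), (14, 6), (14, 7)]

Answer: yes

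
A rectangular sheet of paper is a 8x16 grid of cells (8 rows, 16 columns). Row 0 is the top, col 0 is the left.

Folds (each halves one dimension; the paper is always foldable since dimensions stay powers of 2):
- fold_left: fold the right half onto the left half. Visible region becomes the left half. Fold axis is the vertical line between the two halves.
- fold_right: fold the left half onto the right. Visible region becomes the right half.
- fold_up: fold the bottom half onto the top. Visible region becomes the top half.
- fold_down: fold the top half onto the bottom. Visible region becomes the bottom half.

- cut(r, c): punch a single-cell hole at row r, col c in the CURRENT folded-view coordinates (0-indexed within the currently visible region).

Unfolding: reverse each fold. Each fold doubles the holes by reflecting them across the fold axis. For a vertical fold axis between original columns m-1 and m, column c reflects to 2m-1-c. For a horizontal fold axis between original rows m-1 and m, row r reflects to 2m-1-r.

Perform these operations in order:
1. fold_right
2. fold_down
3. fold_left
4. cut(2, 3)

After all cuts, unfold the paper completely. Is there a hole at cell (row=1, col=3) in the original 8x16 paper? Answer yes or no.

Op 1 fold_right: fold axis v@8; visible region now rows[0,8) x cols[8,16) = 8x8
Op 2 fold_down: fold axis h@4; visible region now rows[4,8) x cols[8,16) = 4x8
Op 3 fold_left: fold axis v@12; visible region now rows[4,8) x cols[8,12) = 4x4
Op 4 cut(2, 3): punch at orig (6,11); cuts so far [(6, 11)]; region rows[4,8) x cols[8,12) = 4x4
Unfold 1 (reflect across v@12): 2 holes -> [(6, 11), (6, 12)]
Unfold 2 (reflect across h@4): 4 holes -> [(1, 11), (1, 12), (6, 11), (6, 12)]
Unfold 3 (reflect across v@8): 8 holes -> [(1, 3), (1, 4), (1, 11), (1, 12), (6, 3), (6, 4), (6, 11), (6, 12)]
Holes: [(1, 3), (1, 4), (1, 11), (1, 12), (6, 3), (6, 4), (6, 11), (6, 12)]

Answer: yes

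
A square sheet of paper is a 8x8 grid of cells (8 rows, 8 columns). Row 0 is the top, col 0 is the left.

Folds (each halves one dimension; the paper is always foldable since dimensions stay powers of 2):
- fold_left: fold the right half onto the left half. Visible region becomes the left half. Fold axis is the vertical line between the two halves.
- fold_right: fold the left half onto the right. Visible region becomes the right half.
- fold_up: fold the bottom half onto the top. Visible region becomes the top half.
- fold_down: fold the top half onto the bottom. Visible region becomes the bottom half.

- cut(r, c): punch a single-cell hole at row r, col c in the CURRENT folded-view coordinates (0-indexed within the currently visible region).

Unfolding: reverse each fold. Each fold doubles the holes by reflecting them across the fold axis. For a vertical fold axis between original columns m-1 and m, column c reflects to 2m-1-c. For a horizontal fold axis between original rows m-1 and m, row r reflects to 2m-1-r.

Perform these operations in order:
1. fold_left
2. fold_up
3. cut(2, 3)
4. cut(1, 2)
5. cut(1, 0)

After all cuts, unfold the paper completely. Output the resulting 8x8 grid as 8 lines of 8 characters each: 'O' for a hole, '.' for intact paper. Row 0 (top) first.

Answer: ........
O.O..O.O
...OO...
........
........
...OO...
O.O..O.O
........

Derivation:
Op 1 fold_left: fold axis v@4; visible region now rows[0,8) x cols[0,4) = 8x4
Op 2 fold_up: fold axis h@4; visible region now rows[0,4) x cols[0,4) = 4x4
Op 3 cut(2, 3): punch at orig (2,3); cuts so far [(2, 3)]; region rows[0,4) x cols[0,4) = 4x4
Op 4 cut(1, 2): punch at orig (1,2); cuts so far [(1, 2), (2, 3)]; region rows[0,4) x cols[0,4) = 4x4
Op 5 cut(1, 0): punch at orig (1,0); cuts so far [(1, 0), (1, 2), (2, 3)]; region rows[0,4) x cols[0,4) = 4x4
Unfold 1 (reflect across h@4): 6 holes -> [(1, 0), (1, 2), (2, 3), (5, 3), (6, 0), (6, 2)]
Unfold 2 (reflect across v@4): 12 holes -> [(1, 0), (1, 2), (1, 5), (1, 7), (2, 3), (2, 4), (5, 3), (5, 4), (6, 0), (6, 2), (6, 5), (6, 7)]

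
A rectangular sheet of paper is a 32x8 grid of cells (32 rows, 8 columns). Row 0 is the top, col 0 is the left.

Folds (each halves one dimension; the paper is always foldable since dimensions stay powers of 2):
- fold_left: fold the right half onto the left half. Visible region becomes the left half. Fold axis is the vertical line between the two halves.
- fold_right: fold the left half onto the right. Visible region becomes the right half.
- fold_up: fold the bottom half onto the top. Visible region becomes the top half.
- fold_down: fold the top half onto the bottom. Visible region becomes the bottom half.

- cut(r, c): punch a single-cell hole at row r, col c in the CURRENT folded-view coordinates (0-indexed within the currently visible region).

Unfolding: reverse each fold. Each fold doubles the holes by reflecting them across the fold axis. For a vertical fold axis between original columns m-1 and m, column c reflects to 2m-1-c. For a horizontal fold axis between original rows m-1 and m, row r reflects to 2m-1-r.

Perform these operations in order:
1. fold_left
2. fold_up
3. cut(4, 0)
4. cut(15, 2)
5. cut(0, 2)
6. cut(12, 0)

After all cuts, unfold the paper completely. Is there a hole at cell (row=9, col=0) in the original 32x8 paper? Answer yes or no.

Op 1 fold_left: fold axis v@4; visible region now rows[0,32) x cols[0,4) = 32x4
Op 2 fold_up: fold axis h@16; visible region now rows[0,16) x cols[0,4) = 16x4
Op 3 cut(4, 0): punch at orig (4,0); cuts so far [(4, 0)]; region rows[0,16) x cols[0,4) = 16x4
Op 4 cut(15, 2): punch at orig (15,2); cuts so far [(4, 0), (15, 2)]; region rows[0,16) x cols[0,4) = 16x4
Op 5 cut(0, 2): punch at orig (0,2); cuts so far [(0, 2), (4, 0), (15, 2)]; region rows[0,16) x cols[0,4) = 16x4
Op 6 cut(12, 0): punch at orig (12,0); cuts so far [(0, 2), (4, 0), (12, 0), (15, 2)]; region rows[0,16) x cols[0,4) = 16x4
Unfold 1 (reflect across h@16): 8 holes -> [(0, 2), (4, 0), (12, 0), (15, 2), (16, 2), (19, 0), (27, 0), (31, 2)]
Unfold 2 (reflect across v@4): 16 holes -> [(0, 2), (0, 5), (4, 0), (4, 7), (12, 0), (12, 7), (15, 2), (15, 5), (16, 2), (16, 5), (19, 0), (19, 7), (27, 0), (27, 7), (31, 2), (31, 5)]
Holes: [(0, 2), (0, 5), (4, 0), (4, 7), (12, 0), (12, 7), (15, 2), (15, 5), (16, 2), (16, 5), (19, 0), (19, 7), (27, 0), (27, 7), (31, 2), (31, 5)]

Answer: no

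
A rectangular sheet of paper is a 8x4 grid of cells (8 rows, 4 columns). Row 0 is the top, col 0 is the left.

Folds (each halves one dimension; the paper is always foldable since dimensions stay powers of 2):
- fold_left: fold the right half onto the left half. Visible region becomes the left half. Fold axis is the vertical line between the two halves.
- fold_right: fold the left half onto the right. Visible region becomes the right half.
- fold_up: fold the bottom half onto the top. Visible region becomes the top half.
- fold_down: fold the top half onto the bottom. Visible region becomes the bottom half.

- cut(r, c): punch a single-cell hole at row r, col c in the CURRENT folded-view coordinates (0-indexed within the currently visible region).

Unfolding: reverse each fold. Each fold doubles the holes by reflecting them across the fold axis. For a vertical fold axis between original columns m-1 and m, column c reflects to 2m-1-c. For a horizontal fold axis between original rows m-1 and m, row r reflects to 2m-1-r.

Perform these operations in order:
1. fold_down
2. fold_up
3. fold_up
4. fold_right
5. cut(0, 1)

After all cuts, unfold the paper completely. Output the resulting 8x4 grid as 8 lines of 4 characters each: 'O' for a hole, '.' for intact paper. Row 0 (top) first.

Op 1 fold_down: fold axis h@4; visible region now rows[4,8) x cols[0,4) = 4x4
Op 2 fold_up: fold axis h@6; visible region now rows[4,6) x cols[0,4) = 2x4
Op 3 fold_up: fold axis h@5; visible region now rows[4,5) x cols[0,4) = 1x4
Op 4 fold_right: fold axis v@2; visible region now rows[4,5) x cols[2,4) = 1x2
Op 5 cut(0, 1): punch at orig (4,3); cuts so far [(4, 3)]; region rows[4,5) x cols[2,4) = 1x2
Unfold 1 (reflect across v@2): 2 holes -> [(4, 0), (4, 3)]
Unfold 2 (reflect across h@5): 4 holes -> [(4, 0), (4, 3), (5, 0), (5, 3)]
Unfold 3 (reflect across h@6): 8 holes -> [(4, 0), (4, 3), (5, 0), (5, 3), (6, 0), (6, 3), (7, 0), (7, 3)]
Unfold 4 (reflect across h@4): 16 holes -> [(0, 0), (0, 3), (1, 0), (1, 3), (2, 0), (2, 3), (3, 0), (3, 3), (4, 0), (4, 3), (5, 0), (5, 3), (6, 0), (6, 3), (7, 0), (7, 3)]

Answer: O..O
O..O
O..O
O..O
O..O
O..O
O..O
O..O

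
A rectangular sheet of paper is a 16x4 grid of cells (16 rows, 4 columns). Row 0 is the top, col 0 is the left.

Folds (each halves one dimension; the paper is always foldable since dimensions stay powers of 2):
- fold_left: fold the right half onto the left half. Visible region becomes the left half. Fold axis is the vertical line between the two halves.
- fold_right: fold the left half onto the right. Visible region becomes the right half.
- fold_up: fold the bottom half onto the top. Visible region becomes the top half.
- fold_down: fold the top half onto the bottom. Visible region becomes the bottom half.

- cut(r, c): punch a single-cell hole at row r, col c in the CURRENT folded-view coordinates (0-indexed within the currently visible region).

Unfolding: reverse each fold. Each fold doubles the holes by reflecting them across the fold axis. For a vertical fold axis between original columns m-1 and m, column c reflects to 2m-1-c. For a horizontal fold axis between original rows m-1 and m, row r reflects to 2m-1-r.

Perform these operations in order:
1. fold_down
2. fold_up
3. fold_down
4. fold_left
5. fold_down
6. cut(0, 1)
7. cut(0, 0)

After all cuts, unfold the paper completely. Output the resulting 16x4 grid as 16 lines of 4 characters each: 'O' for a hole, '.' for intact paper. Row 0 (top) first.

Answer: OOOO
OOOO
OOOO
OOOO
OOOO
OOOO
OOOO
OOOO
OOOO
OOOO
OOOO
OOOO
OOOO
OOOO
OOOO
OOOO

Derivation:
Op 1 fold_down: fold axis h@8; visible region now rows[8,16) x cols[0,4) = 8x4
Op 2 fold_up: fold axis h@12; visible region now rows[8,12) x cols[0,4) = 4x4
Op 3 fold_down: fold axis h@10; visible region now rows[10,12) x cols[0,4) = 2x4
Op 4 fold_left: fold axis v@2; visible region now rows[10,12) x cols[0,2) = 2x2
Op 5 fold_down: fold axis h@11; visible region now rows[11,12) x cols[0,2) = 1x2
Op 6 cut(0, 1): punch at orig (11,1); cuts so far [(11, 1)]; region rows[11,12) x cols[0,2) = 1x2
Op 7 cut(0, 0): punch at orig (11,0); cuts so far [(11, 0), (11, 1)]; region rows[11,12) x cols[0,2) = 1x2
Unfold 1 (reflect across h@11): 4 holes -> [(10, 0), (10, 1), (11, 0), (11, 1)]
Unfold 2 (reflect across v@2): 8 holes -> [(10, 0), (10, 1), (10, 2), (10, 3), (11, 0), (11, 1), (11, 2), (11, 3)]
Unfold 3 (reflect across h@10): 16 holes -> [(8, 0), (8, 1), (8, 2), (8, 3), (9, 0), (9, 1), (9, 2), (9, 3), (10, 0), (10, 1), (10, 2), (10, 3), (11, 0), (11, 1), (11, 2), (11, 3)]
Unfold 4 (reflect across h@12): 32 holes -> [(8, 0), (8, 1), (8, 2), (8, 3), (9, 0), (9, 1), (9, 2), (9, 3), (10, 0), (10, 1), (10, 2), (10, 3), (11, 0), (11, 1), (11, 2), (11, 3), (12, 0), (12, 1), (12, 2), (12, 3), (13, 0), (13, 1), (13, 2), (13, 3), (14, 0), (14, 1), (14, 2), (14, 3), (15, 0), (15, 1), (15, 2), (15, 3)]
Unfold 5 (reflect across h@8): 64 holes -> [(0, 0), (0, 1), (0, 2), (0, 3), (1, 0), (1, 1), (1, 2), (1, 3), (2, 0), (2, 1), (2, 2), (2, 3), (3, 0), (3, 1), (3, 2), (3, 3), (4, 0), (4, 1), (4, 2), (4, 3), (5, 0), (5, 1), (5, 2), (5, 3), (6, 0), (6, 1), (6, 2), (6, 3), (7, 0), (7, 1), (7, 2), (7, 3), (8, 0), (8, 1), (8, 2), (8, 3), (9, 0), (9, 1), (9, 2), (9, 3), (10, 0), (10, 1), (10, 2), (10, 3), (11, 0), (11, 1), (11, 2), (11, 3), (12, 0), (12, 1), (12, 2), (12, 3), (13, 0), (13, 1), (13, 2), (13, 3), (14, 0), (14, 1), (14, 2), (14, 3), (15, 0), (15, 1), (15, 2), (15, 3)]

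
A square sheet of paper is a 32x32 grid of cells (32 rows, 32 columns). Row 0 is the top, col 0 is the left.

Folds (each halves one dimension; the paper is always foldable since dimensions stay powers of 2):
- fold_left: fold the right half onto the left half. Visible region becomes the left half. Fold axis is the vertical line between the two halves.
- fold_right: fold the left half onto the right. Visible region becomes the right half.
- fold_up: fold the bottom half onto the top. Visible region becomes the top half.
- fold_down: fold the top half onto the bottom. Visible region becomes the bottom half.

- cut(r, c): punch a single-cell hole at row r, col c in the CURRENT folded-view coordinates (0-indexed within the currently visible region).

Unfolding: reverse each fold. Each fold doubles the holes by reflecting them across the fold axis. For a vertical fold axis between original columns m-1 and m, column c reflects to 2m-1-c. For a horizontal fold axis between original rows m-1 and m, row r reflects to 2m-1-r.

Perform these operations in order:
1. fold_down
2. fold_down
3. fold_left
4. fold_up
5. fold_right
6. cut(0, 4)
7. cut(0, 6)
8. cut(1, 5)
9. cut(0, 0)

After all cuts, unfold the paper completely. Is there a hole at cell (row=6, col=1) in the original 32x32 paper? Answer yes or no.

Answer: no

Derivation:
Op 1 fold_down: fold axis h@16; visible region now rows[16,32) x cols[0,32) = 16x32
Op 2 fold_down: fold axis h@24; visible region now rows[24,32) x cols[0,32) = 8x32
Op 3 fold_left: fold axis v@16; visible region now rows[24,32) x cols[0,16) = 8x16
Op 4 fold_up: fold axis h@28; visible region now rows[24,28) x cols[0,16) = 4x16
Op 5 fold_right: fold axis v@8; visible region now rows[24,28) x cols[8,16) = 4x8
Op 6 cut(0, 4): punch at orig (24,12); cuts so far [(24, 12)]; region rows[24,28) x cols[8,16) = 4x8
Op 7 cut(0, 6): punch at orig (24,14); cuts so far [(24, 12), (24, 14)]; region rows[24,28) x cols[8,16) = 4x8
Op 8 cut(1, 5): punch at orig (25,13); cuts so far [(24, 12), (24, 14), (25, 13)]; region rows[24,28) x cols[8,16) = 4x8
Op 9 cut(0, 0): punch at orig (24,8); cuts so far [(24, 8), (24, 12), (24, 14), (25, 13)]; region rows[24,28) x cols[8,16) = 4x8
Unfold 1 (reflect across v@8): 8 holes -> [(24, 1), (24, 3), (24, 7), (24, 8), (24, 12), (24, 14), (25, 2), (25, 13)]
Unfold 2 (reflect across h@28): 16 holes -> [(24, 1), (24, 3), (24, 7), (24, 8), (24, 12), (24, 14), (25, 2), (25, 13), (30, 2), (30, 13), (31, 1), (31, 3), (31, 7), (31, 8), (31, 12), (31, 14)]
Unfold 3 (reflect across v@16): 32 holes -> [(24, 1), (24, 3), (24, 7), (24, 8), (24, 12), (24, 14), (24, 17), (24, 19), (24, 23), (24, 24), (24, 28), (24, 30), (25, 2), (25, 13), (25, 18), (25, 29), (30, 2), (30, 13), (30, 18), (30, 29), (31, 1), (31, 3), (31, 7), (31, 8), (31, 12), (31, 14), (31, 17), (31, 19), (31, 23), (31, 24), (31, 28), (31, 30)]
Unfold 4 (reflect across h@24): 64 holes -> [(16, 1), (16, 3), (16, 7), (16, 8), (16, 12), (16, 14), (16, 17), (16, 19), (16, 23), (16, 24), (16, 28), (16, 30), (17, 2), (17, 13), (17, 18), (17, 29), (22, 2), (22, 13), (22, 18), (22, 29), (23, 1), (23, 3), (23, 7), (23, 8), (23, 12), (23, 14), (23, 17), (23, 19), (23, 23), (23, 24), (23, 28), (23, 30), (24, 1), (24, 3), (24, 7), (24, 8), (24, 12), (24, 14), (24, 17), (24, 19), (24, 23), (24, 24), (24, 28), (24, 30), (25, 2), (25, 13), (25, 18), (25, 29), (30, 2), (30, 13), (30, 18), (30, 29), (31, 1), (31, 3), (31, 7), (31, 8), (31, 12), (31, 14), (31, 17), (31, 19), (31, 23), (31, 24), (31, 28), (31, 30)]
Unfold 5 (reflect across h@16): 128 holes -> [(0, 1), (0, 3), (0, 7), (0, 8), (0, 12), (0, 14), (0, 17), (0, 19), (0, 23), (0, 24), (0, 28), (0, 30), (1, 2), (1, 13), (1, 18), (1, 29), (6, 2), (6, 13), (6, 18), (6, 29), (7, 1), (7, 3), (7, 7), (7, 8), (7, 12), (7, 14), (7, 17), (7, 19), (7, 23), (7, 24), (7, 28), (7, 30), (8, 1), (8, 3), (8, 7), (8, 8), (8, 12), (8, 14), (8, 17), (8, 19), (8, 23), (8, 24), (8, 28), (8, 30), (9, 2), (9, 13), (9, 18), (9, 29), (14, 2), (14, 13), (14, 18), (14, 29), (15, 1), (15, 3), (15, 7), (15, 8), (15, 12), (15, 14), (15, 17), (15, 19), (15, 23), (15, 24), (15, 28), (15, 30), (16, 1), (16, 3), (16, 7), (16, 8), (16, 12), (16, 14), (16, 17), (16, 19), (16, 23), (16, 24), (16, 28), (16, 30), (17, 2), (17, 13), (17, 18), (17, 29), (22, 2), (22, 13), (22, 18), (22, 29), (23, 1), (23, 3), (23, 7), (23, 8), (23, 12), (23, 14), (23, 17), (23, 19), (23, 23), (23, 24), (23, 28), (23, 30), (24, 1), (24, 3), (24, 7), (24, 8), (24, 12), (24, 14), (24, 17), (24, 19), (24, 23), (24, 24), (24, 28), (24, 30), (25, 2), (25, 13), (25, 18), (25, 29), (30, 2), (30, 13), (30, 18), (30, 29), (31, 1), (31, 3), (31, 7), (31, 8), (31, 12), (31, 14), (31, 17), (31, 19), (31, 23), (31, 24), (31, 28), (31, 30)]
Holes: [(0, 1), (0, 3), (0, 7), (0, 8), (0, 12), (0, 14), (0, 17), (0, 19), (0, 23), (0, 24), (0, 28), (0, 30), (1, 2), (1, 13), (1, 18), (1, 29), (6, 2), (6, 13), (6, 18), (6, 29), (7, 1), (7, 3), (7, 7), (7, 8), (7, 12), (7, 14), (7, 17), (7, 19), (7, 23), (7, 24), (7, 28), (7, 30), (8, 1), (8, 3), (8, 7), (8, 8), (8, 12), (8, 14), (8, 17), (8, 19), (8, 23), (8, 24), (8, 28), (8, 30), (9, 2), (9, 13), (9, 18), (9, 29), (14, 2), (14, 13), (14, 18), (14, 29), (15, 1), (15, 3), (15, 7), (15, 8), (15, 12), (15, 14), (15, 17), (15, 19), (15, 23), (15, 24), (15, 28), (15, 30), (16, 1), (16, 3), (16, 7), (16, 8), (16, 12), (16, 14), (16, 17), (16, 19), (16, 23), (16, 24), (16, 28), (16, 30), (17, 2), (17, 13), (17, 18), (17, 29), (22, 2), (22, 13), (22, 18), (22, 29), (23, 1), (23, 3), (23, 7), (23, 8), (23, 12), (23, 14), (23, 17), (23, 19), (23, 23), (23, 24), (23, 28), (23, 30), (24, 1), (24, 3), (24, 7), (24, 8), (24, 12), (24, 14), (24, 17), (24, 19), (24, 23), (24, 24), (24, 28), (24, 30), (25, 2), (25, 13), (25, 18), (25, 29), (30, 2), (30, 13), (30, 18), (30, 29), (31, 1), (31, 3), (31, 7), (31, 8), (31, 12), (31, 14), (31, 17), (31, 19), (31, 23), (31, 24), (31, 28), (31, 30)]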